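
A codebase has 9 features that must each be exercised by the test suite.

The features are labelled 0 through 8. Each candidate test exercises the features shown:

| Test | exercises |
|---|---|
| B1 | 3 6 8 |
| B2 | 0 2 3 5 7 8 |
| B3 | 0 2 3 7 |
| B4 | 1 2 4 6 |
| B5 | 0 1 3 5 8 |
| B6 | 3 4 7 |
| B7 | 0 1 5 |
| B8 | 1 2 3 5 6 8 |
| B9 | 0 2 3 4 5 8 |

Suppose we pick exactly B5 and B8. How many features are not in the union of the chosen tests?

2

Union of B5, B8 = {0, 1, 2, 3, 5, 6, 8}.
Not covered: 4, 7 — 2 features.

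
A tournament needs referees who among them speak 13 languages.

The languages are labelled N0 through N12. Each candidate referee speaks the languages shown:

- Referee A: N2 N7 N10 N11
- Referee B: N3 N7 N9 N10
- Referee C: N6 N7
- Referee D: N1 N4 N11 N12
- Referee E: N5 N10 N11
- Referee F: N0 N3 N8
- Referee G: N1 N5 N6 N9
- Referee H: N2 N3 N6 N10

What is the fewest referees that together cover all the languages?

A and D and F and G together: A ∪ D ∪ F ∪ G = {N0, N1, N2, N3, N4, N5, N6, N7, N8, N9, N10, N11, N12} — every language is covered.
Each referee has at most 4 languages, and 3·4 = 12 < 13 — so at least 4 referees are needed, and 4 is optimal.

4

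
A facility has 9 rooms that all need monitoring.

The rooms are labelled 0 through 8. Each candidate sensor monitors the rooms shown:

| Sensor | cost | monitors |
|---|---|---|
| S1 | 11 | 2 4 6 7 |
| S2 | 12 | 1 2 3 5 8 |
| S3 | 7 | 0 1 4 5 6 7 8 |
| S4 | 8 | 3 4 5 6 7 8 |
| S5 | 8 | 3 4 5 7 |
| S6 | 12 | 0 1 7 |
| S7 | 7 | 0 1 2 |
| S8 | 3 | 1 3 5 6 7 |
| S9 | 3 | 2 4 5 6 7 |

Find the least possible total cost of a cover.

S3, S8, S9 together cover every room (S3 ∪ S8 ∪ S9 = {0, 1, 2, 3, 4, 5, 6, 7, 8}); total cost 7 + 3 + 3 = 13.
No covering selection has total cost below 13.

13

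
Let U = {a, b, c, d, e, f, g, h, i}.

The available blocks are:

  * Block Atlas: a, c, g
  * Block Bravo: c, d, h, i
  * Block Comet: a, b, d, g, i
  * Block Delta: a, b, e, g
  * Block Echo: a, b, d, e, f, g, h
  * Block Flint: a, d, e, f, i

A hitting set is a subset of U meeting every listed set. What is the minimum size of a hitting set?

2

Take T = {a, c}. Each listed block contains at least one of these, so T is a hitting set of size 2.
The blocks Bravo, Delta are pairwise disjoint, so any hitting set needs a separate element for each — at least 2. Hence 2 is optimal.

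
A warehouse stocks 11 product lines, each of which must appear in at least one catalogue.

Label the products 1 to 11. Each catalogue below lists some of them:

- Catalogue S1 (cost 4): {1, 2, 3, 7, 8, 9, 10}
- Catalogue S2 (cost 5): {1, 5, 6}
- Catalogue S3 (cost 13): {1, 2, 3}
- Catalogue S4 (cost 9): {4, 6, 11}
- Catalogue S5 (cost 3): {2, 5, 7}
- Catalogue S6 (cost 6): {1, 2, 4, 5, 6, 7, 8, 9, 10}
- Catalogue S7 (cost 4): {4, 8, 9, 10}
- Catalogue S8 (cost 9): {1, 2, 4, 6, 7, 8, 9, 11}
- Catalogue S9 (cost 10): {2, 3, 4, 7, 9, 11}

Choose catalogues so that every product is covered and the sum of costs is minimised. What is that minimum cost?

16

S1, S4, S5 together cover every product (S1 ∪ S4 ∪ S5 = {1, 2, 3, 4, 5, 6, 7, 8, 9, 10, 11}); total cost 4 + 9 + 3 = 16.
The greedy pick S1, S6, S4 costs 19; no covering selection beats 16.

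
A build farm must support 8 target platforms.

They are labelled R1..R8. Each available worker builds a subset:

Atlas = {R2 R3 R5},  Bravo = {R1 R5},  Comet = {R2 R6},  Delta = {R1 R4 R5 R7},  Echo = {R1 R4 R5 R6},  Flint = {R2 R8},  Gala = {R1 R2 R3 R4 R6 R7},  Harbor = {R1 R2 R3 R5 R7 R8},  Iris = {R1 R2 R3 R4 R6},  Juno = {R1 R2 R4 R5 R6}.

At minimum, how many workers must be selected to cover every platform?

Echo and Harbor together: Echo ∪ Harbor = {R1, R2, R3, R4, R5, R6, R7, R8} — every platform is covered.
No single worker has all 8 platforms (the largest, Gala, has 6), so 2 is optimal.

2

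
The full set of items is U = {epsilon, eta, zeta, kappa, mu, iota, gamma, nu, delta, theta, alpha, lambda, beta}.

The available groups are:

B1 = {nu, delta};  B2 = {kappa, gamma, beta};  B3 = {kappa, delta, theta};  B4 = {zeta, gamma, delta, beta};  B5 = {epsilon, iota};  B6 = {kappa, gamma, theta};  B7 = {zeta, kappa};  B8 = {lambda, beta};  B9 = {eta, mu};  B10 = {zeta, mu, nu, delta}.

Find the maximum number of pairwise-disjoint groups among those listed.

5

B1, B5, B6, B8, B9 are pairwise disjoint (B1={nu,delta}; B5={epsilon,iota}; B6={kappa,gamma,theta}; B8={lambda,beta}; B9={eta,mu}).
Every remaining group overlaps one of these, and no 6 of the listed groups are pairwise disjoint, so 5 is the maximum.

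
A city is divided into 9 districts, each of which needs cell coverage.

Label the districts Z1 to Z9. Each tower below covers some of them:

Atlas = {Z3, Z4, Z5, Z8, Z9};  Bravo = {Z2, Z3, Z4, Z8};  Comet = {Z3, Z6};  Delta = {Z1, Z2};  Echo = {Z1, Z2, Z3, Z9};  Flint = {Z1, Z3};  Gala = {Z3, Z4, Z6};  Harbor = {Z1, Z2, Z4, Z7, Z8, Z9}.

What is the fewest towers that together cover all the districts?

Atlas and Comet and Harbor together: Atlas ∪ Comet ∪ Harbor = {Z1, Z2, Z3, Z4, Z5, Z6, Z7, Z8, Z9} — every district is covered.
Only Atlas contains Z5, so Atlas is forced; the remaining 4 districts need at least 2 more towers (each remaining tower adds at most 3) — so at least 3 towers are needed, and 3 is optimal.

3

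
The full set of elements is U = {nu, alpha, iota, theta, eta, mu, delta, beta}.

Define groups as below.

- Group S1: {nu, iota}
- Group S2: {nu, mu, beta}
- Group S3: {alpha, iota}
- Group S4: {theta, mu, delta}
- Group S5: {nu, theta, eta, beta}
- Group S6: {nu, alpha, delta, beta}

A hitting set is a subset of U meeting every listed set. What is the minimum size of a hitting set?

H = {nu, iota, theta} meets every group (each contains at least one member of H), and |H| = 3.
No choice of 2 elements meets every group, so 3 is the minimum.

3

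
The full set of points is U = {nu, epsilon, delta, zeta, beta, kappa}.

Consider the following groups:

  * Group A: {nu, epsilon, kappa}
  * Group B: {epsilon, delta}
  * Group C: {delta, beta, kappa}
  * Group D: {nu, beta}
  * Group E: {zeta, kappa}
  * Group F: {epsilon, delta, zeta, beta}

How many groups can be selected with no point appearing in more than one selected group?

3

B, D, E are pairwise disjoint (B={epsilon,delta}; D={nu,beta}; E={zeta,kappa}).
Every remaining group overlaps one of these, and no 4 of the listed groups are pairwise disjoint, so 3 is the maximum.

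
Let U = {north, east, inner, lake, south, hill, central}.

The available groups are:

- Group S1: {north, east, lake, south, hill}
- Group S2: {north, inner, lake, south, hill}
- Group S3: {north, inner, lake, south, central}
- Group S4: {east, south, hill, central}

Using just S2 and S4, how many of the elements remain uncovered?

Union of S2, S4 = {north, east, inner, lake, south, hill, central} — that's every element, so 0 are uncovered.

0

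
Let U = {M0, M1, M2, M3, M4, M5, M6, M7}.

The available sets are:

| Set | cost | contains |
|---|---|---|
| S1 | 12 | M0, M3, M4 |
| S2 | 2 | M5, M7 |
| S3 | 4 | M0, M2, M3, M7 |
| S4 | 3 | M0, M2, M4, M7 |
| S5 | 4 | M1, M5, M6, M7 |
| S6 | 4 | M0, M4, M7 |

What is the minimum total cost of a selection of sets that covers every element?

11

S3, S4, S5 together cover every element (S3 ∪ S4 ∪ S5 = {M0, M1, M2, M3, M4, M5, M6, M7}); total cost 4 + 3 + 4 = 11.
No covering selection has total cost below 11.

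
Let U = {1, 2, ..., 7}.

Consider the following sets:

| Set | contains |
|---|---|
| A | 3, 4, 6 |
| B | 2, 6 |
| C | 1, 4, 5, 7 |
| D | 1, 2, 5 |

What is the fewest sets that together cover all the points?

A, B, and C cover everything between them: the union {1, 2, 3, 4, 5, 6, 7} is all of U.
Only A contains 3, so A is forced; the remaining 4 points need at least 2 more sets (each remaining set adds at most 3) — so at least 3 sets are needed, and 3 is optimal.

3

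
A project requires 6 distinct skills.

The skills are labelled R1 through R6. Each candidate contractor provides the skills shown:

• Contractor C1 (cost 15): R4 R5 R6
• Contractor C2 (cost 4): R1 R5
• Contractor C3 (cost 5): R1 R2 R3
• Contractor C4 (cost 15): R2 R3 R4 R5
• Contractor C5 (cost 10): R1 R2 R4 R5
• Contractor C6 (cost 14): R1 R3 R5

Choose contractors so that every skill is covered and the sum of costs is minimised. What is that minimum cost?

C1, C3 together cover every skill (C1 ∪ C3 = {R1, R2, R3, R4, R5, R6}); total cost 15 + 5 = 20.
The greedy pick C3, C2, C1 costs 24; no covering selection beats 20.

20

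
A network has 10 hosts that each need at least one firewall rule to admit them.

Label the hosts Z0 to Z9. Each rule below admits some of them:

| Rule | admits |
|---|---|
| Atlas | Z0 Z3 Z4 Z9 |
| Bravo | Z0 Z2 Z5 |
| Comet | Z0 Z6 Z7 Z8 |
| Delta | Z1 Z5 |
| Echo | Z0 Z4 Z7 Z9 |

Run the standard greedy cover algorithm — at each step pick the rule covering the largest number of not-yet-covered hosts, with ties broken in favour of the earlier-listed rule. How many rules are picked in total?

4

Greedy: pick Atlas (covers 4 new) → pick Comet (covers 3 new) → pick Bravo (covers 2 new) → pick Delta (covers 1 new). Total picks: 4.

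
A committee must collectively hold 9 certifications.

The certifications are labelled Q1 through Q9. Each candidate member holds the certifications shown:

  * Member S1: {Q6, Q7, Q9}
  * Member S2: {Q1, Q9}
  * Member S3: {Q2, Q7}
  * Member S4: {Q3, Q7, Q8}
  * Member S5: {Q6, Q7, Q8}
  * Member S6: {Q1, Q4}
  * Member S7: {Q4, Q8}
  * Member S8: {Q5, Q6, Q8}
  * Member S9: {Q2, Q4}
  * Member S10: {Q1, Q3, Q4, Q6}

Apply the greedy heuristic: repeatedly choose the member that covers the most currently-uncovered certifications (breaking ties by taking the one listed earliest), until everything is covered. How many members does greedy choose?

4

Greedy: pick S10 (covers 4 new) → pick S1 (covers 2 new) → pick S8 (covers 2 new) → pick S3 (covers 1 new). Total picks: 4.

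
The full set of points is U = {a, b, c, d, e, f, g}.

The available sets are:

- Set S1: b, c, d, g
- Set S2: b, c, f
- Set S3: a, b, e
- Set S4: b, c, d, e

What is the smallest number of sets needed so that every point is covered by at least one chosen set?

3

S1, S2, and S3 cover everything between them: the union {a, b, c, d, e, f, g} is all of U.
Only S3 contains a, so S3 is forced; the remaining 4 points need at least 2 more sets (each remaining set adds at most 3) — so at least 3 sets are needed, and 3 is optimal.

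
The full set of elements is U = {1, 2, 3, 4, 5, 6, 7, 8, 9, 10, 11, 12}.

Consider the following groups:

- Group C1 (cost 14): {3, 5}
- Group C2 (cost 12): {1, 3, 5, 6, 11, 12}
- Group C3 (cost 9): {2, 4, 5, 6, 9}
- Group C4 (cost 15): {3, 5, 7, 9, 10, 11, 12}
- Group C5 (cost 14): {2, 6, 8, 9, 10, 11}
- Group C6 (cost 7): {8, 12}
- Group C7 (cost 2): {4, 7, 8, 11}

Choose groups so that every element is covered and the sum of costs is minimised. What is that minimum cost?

28

C2, C5, C7 together cover every element (C2 ∪ C5 ∪ C7 = {1, 2, 3, 4, 5, 6, 7, 8, 9, 10, 11, 12}); total cost 12 + 14 + 2 = 28.
The greedy pick C7, C3, C2, C5 costs 37; no covering selection beats 28.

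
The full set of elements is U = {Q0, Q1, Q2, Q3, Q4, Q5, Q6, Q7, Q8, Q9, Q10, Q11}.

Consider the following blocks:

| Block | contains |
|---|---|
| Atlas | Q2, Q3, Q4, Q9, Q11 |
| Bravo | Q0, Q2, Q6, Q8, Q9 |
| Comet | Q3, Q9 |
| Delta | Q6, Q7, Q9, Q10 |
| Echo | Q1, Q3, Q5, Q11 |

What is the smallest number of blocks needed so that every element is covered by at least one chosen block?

Atlas and Bravo and Delta and Echo together: Atlas ∪ Bravo ∪ Delta ∪ Echo = {Q0, Q1, Q2, Q3, Q4, Q5, Q6, Q7, Q8, Q9, Q10, Q11} — every element is covered.
Only Atlas contains Q4, so Atlas is forced; the remaining 7 elements need at least 3 more blocks (each remaining block adds at most 3) — so at least 4 blocks are needed, and 4 is optimal.

4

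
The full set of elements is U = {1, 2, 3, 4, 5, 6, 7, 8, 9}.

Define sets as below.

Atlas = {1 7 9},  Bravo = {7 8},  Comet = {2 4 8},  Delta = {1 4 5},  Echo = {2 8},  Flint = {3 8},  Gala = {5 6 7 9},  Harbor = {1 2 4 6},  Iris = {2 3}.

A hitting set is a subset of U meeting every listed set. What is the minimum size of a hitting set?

H = {1, 3, 5, 8} meets every set (each contains at least one member of H), and |H| = 4.
No choice of 3 elements meets every set, so 4 is the minimum.

4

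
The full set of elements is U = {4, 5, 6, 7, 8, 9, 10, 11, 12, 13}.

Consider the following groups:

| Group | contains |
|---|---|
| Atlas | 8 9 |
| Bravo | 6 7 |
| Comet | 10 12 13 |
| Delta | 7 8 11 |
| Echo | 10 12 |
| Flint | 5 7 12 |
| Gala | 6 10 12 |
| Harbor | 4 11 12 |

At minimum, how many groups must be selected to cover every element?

5

Take {Atlas, Bravo, Comet, Flint, Harbor}. Their union is {4, 5, 6, 7, 8, 9, 10, 11, 12, 13}, which is all 10 elements.
Only Harbor contains 4, so Harbor is forced; the remaining 7 elements need at least 4 more groups (each remaining group adds at most 2) — so at least 5 groups are needed, and 5 is optimal.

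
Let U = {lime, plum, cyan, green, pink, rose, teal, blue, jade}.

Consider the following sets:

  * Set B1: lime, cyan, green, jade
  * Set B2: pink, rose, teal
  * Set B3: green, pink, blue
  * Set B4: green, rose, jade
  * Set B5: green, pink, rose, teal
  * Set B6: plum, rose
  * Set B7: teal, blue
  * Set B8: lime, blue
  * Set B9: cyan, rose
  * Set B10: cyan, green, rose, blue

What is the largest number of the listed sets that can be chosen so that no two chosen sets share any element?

B1, B6, B7 are pairwise disjoint (B1={lime,cyan,green,jade}; B6={plum,rose}; B7={teal,blue}).
Every remaining set overlaps one of these, and no 4 of the listed sets are pairwise disjoint, so 3 is the maximum.

3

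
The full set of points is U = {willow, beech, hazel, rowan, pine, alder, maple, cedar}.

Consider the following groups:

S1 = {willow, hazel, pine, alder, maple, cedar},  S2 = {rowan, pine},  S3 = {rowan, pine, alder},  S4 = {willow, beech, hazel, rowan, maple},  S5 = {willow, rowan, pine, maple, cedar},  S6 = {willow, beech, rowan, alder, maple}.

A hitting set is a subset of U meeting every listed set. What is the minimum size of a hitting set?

2

Take H = {rowan, pine}. Each listed group contains at least one of these, so H is a hitting set of size 2.
No single point lies in every group, so at least 2 are needed and 2 is optimal.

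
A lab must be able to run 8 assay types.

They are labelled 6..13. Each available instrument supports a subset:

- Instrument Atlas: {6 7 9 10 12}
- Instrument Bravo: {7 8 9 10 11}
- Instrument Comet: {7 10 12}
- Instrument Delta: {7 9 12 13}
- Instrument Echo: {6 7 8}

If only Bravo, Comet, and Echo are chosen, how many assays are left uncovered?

Union of Bravo, Comet, Echo = {6, 7, 8, 9, 10, 11, 12}.
Not covered: 13 — 1 assay.

1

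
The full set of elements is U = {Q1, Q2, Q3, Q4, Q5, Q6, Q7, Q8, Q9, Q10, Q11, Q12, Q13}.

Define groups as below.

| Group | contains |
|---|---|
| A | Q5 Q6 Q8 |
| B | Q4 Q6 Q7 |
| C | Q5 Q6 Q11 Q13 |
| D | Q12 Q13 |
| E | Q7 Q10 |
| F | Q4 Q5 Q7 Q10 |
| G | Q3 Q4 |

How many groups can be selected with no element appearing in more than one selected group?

4

A, D, E, G are pairwise disjoint (A={Q5,Q6,Q8}; D={Q12,Q13}; E={Q7,Q10}; G={Q3,Q4}).
Every remaining group overlaps one of these, and no 5 of the listed groups are pairwise disjoint, so 4 is the maximum.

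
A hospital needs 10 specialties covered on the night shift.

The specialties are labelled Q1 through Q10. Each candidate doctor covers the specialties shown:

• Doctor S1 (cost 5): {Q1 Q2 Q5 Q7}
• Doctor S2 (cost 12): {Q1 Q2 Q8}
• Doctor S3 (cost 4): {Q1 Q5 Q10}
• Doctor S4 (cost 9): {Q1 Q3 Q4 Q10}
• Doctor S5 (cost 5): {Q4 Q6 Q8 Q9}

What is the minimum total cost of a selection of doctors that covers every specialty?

19

S1, S4, S5 together cover every specialty (S1 ∪ S4 ∪ S5 = {Q1, Q2, Q3, Q4, Q5, Q6, Q7, Q8, Q9, Q10}); total cost 5 + 9 + 5 = 19.
The greedy pick S1, S5, S3, S4 costs 23; no covering selection beats 19.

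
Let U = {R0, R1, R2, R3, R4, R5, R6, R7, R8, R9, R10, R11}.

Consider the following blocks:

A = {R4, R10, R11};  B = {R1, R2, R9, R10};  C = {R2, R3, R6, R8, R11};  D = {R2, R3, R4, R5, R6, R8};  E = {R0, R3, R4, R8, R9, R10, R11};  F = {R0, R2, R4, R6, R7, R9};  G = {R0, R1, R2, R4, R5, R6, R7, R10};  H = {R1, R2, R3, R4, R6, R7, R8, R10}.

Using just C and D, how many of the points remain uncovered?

5

Union of C, D = {R2, R3, R4, R5, R6, R8, R11}.
Not covered: R0, R1, R7, R9, R10 — 5 points.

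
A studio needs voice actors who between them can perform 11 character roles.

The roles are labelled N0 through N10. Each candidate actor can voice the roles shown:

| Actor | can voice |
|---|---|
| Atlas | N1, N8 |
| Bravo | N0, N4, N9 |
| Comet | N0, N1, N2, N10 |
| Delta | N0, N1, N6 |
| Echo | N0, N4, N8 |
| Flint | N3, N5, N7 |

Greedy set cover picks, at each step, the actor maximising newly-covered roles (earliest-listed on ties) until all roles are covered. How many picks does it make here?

Greedy: pick Comet (covers 4 new) → pick Flint (covers 3 new) → pick Bravo (covers 2 new) → pick Atlas (covers 1 new) → pick Delta (covers 1 new). Total picks: 5.

5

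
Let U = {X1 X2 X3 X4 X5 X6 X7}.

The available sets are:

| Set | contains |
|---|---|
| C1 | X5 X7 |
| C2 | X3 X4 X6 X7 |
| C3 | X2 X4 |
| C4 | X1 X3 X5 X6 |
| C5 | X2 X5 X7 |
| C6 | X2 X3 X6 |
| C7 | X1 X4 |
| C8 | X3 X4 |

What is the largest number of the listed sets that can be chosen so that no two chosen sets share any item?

3

C1, C6, C7 are pairwise disjoint (C1={X5,X7}; C6={X2,X3,X6}; C7={X1,X4}).
Every remaining set overlaps one of these, and no 4 of the listed sets are pairwise disjoint, so 3 is the maximum.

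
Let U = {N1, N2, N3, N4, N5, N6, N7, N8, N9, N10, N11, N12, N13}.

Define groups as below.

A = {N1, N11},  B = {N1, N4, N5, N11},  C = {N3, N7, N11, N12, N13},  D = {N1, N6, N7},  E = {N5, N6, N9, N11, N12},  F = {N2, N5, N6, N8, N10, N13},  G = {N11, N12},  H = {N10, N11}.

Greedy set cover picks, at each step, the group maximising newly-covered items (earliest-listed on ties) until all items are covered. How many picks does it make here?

Greedy: pick F (covers 6 new) → pick C (covers 4 new) → pick B (covers 2 new) → pick E (covers 1 new). Total picks: 4.

4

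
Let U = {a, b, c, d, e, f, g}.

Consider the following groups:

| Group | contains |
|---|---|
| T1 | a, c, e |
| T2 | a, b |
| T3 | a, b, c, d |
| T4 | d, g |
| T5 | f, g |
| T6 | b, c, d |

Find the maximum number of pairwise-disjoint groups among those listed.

T1, T4 are pairwise disjoint (T1={a,c,e}; T4={d,g}).
Every remaining group overlaps one of these, and no 3 of the listed groups are pairwise disjoint, so 2 is the maximum.

2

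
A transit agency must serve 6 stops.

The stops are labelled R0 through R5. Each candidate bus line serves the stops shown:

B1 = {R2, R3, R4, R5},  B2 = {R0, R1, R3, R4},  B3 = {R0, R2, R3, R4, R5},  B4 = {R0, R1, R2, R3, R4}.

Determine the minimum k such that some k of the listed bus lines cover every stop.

Take {B1, B4}. Their union is {R0, R1, R2, R3, R4, R5}, which is all 6 stops.
No single bus line has all 6 stops (the largest, B3, has 5), so 2 is optimal.

2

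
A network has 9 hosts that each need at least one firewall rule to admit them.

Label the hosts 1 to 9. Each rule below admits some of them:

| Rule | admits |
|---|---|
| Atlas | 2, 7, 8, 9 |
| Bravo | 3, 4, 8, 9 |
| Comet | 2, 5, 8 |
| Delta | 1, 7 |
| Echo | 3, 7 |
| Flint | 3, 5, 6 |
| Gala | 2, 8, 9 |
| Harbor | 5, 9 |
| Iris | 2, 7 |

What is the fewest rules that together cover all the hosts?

Bravo and Comet and Delta and Flint together: Bravo ∪ Comet ∪ Delta ∪ Flint = {1, 2, 3, 4, 5, 6, 7, 8, 9} — every host is covered.
Only Bravo contains 4, so Bravo is forced; the remaining 5 hosts need at least 3 more rules (each remaining rule adds at most 2) — so at least 4 rules are needed, and 4 is optimal.

4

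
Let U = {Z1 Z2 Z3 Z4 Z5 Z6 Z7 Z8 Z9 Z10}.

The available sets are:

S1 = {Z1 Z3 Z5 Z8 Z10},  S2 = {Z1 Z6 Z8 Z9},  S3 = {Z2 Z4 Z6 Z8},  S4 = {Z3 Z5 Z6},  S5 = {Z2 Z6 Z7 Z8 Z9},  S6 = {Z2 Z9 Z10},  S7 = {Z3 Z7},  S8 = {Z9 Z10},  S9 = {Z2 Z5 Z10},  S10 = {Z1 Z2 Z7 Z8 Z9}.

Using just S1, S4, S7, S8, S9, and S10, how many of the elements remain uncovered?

Union of S1, S4, S7, S8, S9, S10 = {Z1, Z2, Z3, Z5, Z6, Z7, Z8, Z9, Z10}.
Not covered: Z4 — 1 element.

1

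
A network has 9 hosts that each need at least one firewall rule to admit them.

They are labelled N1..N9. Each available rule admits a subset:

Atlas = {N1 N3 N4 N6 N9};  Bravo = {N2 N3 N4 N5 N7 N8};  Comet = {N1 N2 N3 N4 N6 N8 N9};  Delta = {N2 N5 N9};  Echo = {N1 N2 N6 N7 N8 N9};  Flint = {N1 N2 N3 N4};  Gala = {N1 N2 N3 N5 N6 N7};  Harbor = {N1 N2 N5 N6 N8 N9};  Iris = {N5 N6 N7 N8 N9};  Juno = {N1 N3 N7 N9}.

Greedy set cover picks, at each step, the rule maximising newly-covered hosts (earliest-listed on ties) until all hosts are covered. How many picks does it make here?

2

Greedy: pick Comet (covers 7 new) → pick Bravo (covers 2 new). Total picks: 2.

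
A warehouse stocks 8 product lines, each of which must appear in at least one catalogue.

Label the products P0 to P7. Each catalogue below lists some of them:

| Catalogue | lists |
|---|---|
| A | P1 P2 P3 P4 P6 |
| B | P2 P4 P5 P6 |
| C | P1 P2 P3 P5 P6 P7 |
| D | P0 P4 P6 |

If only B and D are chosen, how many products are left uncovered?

3

Union of B, D = {P0, P2, P4, P5, P6}.
Not covered: P1, P3, P7 — 3 products.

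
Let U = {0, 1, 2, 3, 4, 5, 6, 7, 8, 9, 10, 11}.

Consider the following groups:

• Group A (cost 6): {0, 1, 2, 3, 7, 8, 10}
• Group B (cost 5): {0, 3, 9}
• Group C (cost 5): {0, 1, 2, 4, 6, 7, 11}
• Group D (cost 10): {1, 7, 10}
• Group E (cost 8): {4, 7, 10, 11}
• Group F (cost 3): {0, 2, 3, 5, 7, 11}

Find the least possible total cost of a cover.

19

A, B, C, F together cover every point (A ∪ B ∪ C ∪ F = {0, 1, 2, 3, 4, 5, 6, 7, 8, 9, 10, 11}); total cost 6 + 5 + 5 + 3 = 19.
No covering selection has total cost below 19.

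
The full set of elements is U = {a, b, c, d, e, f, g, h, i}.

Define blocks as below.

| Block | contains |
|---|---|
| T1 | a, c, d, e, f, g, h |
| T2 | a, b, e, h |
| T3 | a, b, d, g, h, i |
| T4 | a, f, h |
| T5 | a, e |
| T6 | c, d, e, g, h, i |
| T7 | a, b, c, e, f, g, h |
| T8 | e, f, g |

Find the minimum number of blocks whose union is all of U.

T6 and T7 together: T6 ∪ T7 = {a, b, c, d, e, f, g, h, i} — every element is covered.
No single block has all 9 elements (the largest, T1, has 7), so 2 is optimal.

2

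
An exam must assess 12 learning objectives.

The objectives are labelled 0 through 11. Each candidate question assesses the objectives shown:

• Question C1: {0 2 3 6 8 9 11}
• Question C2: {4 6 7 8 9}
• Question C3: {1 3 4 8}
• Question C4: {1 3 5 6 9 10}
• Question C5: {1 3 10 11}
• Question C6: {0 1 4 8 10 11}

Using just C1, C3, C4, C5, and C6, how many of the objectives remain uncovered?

Union of C1, C3, C4, C5, C6 = {0, 1, 2, 3, 4, 5, 6, 8, 9, 10, 11}.
Not covered: 7 — 1 objective.

1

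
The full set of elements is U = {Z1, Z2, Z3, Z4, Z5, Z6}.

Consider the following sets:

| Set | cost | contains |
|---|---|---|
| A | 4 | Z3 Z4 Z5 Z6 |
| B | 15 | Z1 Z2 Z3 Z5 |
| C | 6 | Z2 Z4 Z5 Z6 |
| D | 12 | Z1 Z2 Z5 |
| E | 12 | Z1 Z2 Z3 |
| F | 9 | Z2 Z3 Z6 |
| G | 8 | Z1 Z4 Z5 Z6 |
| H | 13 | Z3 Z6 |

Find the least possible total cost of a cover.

16

A, E together cover every element (A ∪ E = {Z1, Z2, Z3, Z4, Z5, Z6}); total cost 4 + 12 = 16.
The greedy pick A, C, G costs 18; no covering selection beats 16.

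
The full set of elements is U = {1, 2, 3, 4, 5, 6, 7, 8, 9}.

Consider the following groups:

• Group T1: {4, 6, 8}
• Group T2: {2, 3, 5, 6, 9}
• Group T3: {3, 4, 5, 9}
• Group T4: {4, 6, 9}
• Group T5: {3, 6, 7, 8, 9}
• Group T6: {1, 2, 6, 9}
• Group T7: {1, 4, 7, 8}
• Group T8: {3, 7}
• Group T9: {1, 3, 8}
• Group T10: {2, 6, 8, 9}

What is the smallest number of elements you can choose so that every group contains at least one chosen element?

3

The 3 elements {3, 4, 9} hit every group.
No choice of 2 elements meets every group, so 3 is the minimum.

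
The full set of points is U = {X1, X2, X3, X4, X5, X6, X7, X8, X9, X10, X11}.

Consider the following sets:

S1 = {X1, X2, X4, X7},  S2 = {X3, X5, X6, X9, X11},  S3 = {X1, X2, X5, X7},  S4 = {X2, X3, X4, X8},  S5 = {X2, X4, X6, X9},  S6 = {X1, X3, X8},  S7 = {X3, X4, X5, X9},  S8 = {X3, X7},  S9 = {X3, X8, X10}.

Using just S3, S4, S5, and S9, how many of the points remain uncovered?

Union of S3, S4, S5, S9 = {X1, X2, X3, X4, X5, X6, X7, X8, X9, X10}.
Not covered: X11 — 1 point.

1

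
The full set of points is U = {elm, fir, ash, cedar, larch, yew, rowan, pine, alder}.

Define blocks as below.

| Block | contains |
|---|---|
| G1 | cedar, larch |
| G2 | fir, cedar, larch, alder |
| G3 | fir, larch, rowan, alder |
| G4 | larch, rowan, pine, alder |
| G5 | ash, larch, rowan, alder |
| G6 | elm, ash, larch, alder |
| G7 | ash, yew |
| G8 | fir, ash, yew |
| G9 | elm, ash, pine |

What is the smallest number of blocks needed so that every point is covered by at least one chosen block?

4

Take {G2, G4, G8, G9}. Their union is {elm, fir, ash, cedar, larch, yew, rowan, pine, alder}, which is all 9 points.
No 3 of the 9 blocks cover everything (all 84 combinations miss at least one point), so 4 is optimal.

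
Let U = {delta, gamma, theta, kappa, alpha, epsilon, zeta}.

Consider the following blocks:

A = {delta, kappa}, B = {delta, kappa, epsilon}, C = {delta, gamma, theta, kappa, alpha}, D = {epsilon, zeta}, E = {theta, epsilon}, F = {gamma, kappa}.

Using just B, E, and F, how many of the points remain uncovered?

2

Union of B, E, F = {delta, gamma, theta, kappa, epsilon}.
Not covered: alpha, zeta — 2 points.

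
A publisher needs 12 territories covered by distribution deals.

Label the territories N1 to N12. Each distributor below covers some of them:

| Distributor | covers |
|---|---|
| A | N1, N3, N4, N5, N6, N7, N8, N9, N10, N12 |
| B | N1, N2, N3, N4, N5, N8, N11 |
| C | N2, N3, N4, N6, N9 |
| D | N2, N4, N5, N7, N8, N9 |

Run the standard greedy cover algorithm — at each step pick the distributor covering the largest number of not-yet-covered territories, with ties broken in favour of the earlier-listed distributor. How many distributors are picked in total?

Greedy: pick A (covers 10 new) → pick B (covers 2 new). Total picks: 2.

2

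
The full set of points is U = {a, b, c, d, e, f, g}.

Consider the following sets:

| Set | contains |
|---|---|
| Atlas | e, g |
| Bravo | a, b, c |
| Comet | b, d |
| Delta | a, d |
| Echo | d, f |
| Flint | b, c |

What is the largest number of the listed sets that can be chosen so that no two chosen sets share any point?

3

Atlas, Delta, Flint are pairwise disjoint (Atlas={e,g}; Delta={a,d}; Flint={b,c}).
Every remaining set overlaps one of these, and no 4 of the listed sets are pairwise disjoint, so 3 is the maximum.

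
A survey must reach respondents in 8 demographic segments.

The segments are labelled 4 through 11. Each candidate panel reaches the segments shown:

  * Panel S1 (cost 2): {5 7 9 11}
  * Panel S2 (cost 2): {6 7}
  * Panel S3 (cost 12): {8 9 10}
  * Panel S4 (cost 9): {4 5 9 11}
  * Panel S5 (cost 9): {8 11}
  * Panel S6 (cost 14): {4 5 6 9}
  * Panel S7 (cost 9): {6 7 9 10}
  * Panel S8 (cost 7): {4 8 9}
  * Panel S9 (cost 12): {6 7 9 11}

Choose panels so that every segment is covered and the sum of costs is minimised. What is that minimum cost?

18

S1, S7, S8 together cover every segment (S1 ∪ S7 ∪ S8 = {4, 5, 6, 7, 8, 9, 10, 11}); total cost 2 + 9 + 7 = 18.
The greedy pick S1, S2, S8, S7 costs 20; no covering selection beats 18.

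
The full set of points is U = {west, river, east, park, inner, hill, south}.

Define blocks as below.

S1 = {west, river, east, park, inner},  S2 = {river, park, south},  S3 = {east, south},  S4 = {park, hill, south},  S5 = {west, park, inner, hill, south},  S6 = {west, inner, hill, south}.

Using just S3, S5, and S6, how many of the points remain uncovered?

Union of S3, S5, S6 = {west, east, park, inner, hill, south}.
Not covered: river — 1 point.

1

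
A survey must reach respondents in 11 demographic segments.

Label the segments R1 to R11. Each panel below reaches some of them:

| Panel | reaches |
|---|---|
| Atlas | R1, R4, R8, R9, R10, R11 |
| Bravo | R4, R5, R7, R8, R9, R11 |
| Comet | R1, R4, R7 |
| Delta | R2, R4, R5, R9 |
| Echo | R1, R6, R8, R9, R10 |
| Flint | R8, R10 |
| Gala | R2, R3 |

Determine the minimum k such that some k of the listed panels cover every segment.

Take {Bravo, Echo, Gala}. Their union is {R1, R2, R3, R4, R5, R6, R7, R8, R9, R10, R11}, which is all 11 segments.
Only Gala contains R3, so Gala is forced; the remaining 9 segments need at least 2 more panels (each remaining panel adds at most 6) — so at least 3 panels are needed, and 3 is optimal.

3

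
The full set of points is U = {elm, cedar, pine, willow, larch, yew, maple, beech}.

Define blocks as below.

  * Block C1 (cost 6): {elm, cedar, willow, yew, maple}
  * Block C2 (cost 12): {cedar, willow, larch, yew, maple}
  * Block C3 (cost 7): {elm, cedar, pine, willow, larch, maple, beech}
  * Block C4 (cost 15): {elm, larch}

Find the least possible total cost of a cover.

13

C1, C3 together cover every point (C1 ∪ C3 = {elm, cedar, pine, willow, larch, yew, maple, beech}); total cost 6 + 7 = 13.
No covering selection has total cost below 13.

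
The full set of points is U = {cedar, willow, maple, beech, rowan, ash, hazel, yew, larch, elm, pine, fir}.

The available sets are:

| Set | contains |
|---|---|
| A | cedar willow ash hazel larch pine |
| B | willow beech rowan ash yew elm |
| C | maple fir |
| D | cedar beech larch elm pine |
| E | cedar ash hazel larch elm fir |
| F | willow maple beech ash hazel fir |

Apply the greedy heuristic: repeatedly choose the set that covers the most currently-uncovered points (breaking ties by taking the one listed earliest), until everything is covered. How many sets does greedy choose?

3

Greedy: pick A (covers 6 new) → pick B (covers 4 new) → pick C (covers 2 new). Total picks: 3.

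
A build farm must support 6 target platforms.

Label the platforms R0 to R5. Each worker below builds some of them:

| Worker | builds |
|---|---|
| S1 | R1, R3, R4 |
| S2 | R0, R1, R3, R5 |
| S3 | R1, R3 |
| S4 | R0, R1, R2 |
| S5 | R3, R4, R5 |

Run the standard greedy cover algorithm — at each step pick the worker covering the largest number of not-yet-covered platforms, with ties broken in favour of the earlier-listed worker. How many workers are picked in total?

Greedy: pick S2 (covers 4 new) → pick S1 (covers 1 new) → pick S4 (covers 1 new). Total picks: 3.
(The true minimum cover uses only 2 workers, so greedy is not optimal here.)

3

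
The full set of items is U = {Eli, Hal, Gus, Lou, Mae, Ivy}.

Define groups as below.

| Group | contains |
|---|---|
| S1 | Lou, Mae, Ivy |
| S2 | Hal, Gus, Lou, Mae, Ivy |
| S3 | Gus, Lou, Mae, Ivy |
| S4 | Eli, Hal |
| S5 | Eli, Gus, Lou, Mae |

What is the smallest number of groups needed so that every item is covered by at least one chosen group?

Take {S2, S4}. Their union is {Eli, Hal, Gus, Lou, Mae, Ivy}, which is all 6 items.
No single group has all 6 items (the largest, S2, has 5), so 2 is optimal.

2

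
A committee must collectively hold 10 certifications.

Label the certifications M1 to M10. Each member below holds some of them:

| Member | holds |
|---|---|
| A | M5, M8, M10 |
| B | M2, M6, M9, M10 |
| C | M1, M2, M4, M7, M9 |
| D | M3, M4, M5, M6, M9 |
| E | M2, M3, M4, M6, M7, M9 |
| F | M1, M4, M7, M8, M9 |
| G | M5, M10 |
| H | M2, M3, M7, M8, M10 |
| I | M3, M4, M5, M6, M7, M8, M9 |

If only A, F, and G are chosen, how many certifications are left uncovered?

3

Union of A, F, G = {M1, M4, M5, M7, M8, M9, M10}.
Not covered: M2, M3, M6 — 3 certifications.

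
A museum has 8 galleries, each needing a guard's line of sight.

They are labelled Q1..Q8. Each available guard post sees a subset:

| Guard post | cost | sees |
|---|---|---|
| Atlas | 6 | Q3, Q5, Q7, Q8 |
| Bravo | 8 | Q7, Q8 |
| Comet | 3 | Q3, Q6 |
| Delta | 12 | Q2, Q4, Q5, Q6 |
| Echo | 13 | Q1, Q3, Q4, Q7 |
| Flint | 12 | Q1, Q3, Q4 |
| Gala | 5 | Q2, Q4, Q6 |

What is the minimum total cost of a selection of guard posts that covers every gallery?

23

Atlas, Flint, Gala together cover every gallery (Atlas ∪ Flint ∪ Gala = {Q1, Q2, Q3, Q4, Q5, Q6, Q7, Q8}); total cost 6 + 12 + 5 = 23.
No covering selection has total cost below 23.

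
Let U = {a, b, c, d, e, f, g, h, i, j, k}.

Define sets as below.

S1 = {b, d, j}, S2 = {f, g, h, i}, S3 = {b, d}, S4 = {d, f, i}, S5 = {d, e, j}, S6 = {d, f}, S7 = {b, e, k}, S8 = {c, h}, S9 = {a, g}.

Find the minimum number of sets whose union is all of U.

S4 and S5 and S7 and S8 and S9 together: S4 ∪ S5 ∪ S7 ∪ S8 ∪ S9 = {a, b, c, d, e, f, g, h, i, j, k} — every point is covered.
No 4 of the 9 sets cover everything (all 126 combinations miss at least one point), so 5 is optimal.

5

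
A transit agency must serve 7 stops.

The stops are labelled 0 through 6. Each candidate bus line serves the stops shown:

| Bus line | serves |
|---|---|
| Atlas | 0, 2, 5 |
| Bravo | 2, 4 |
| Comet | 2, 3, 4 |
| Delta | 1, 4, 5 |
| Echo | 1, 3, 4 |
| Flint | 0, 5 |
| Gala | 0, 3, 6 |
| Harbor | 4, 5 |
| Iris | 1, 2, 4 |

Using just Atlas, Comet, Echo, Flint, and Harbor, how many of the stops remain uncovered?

1

Union of Atlas, Comet, Echo, Flint, Harbor = {0, 1, 2, 3, 4, 5}.
Not covered: 6 — 1 stop.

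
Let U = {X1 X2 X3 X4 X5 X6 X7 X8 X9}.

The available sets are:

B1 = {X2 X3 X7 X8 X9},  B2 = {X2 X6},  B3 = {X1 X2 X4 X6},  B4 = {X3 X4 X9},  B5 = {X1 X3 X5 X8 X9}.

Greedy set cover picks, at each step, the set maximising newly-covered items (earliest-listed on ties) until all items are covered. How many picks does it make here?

Greedy: pick B1 (covers 5 new) → pick B3 (covers 3 new) → pick B5 (covers 1 new). Total picks: 3.

3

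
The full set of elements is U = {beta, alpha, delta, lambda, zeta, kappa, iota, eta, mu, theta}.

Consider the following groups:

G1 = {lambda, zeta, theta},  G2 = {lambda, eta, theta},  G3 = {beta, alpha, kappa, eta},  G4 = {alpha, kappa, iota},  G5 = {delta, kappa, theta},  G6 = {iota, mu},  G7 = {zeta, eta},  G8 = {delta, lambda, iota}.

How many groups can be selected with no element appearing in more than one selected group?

G5, G6, G7 are pairwise disjoint (G5={delta,kappa,theta}; G6={iota,mu}; G7={zeta,eta}).
Every remaining group overlaps one of these, and no 4 of the listed groups are pairwise disjoint, so 3 is the maximum.

3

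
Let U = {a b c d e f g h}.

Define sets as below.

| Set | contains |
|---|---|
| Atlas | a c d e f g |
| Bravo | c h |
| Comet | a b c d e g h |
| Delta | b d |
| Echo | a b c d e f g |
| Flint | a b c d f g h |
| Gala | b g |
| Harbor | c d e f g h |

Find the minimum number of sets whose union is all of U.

Take {Echo, Flint}. Their union is {a, b, c, d, e, f, g, h}, which is all 8 elements.
No single set has all 8 elements (the largest, Comet, has 7), so 2 is optimal.

2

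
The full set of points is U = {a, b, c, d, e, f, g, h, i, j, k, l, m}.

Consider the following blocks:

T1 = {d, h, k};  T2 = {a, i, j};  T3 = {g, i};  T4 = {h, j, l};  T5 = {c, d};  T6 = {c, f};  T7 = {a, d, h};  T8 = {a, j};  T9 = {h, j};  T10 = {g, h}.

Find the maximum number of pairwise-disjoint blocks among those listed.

T1, T3, T6, T8 are pairwise disjoint (T1={d,h,k}; T3={g,i}; T6={c,f}; T8={a,j}).
Every remaining block overlaps one of these, and no 5 of the listed blocks are pairwise disjoint, so 4 is the maximum.

4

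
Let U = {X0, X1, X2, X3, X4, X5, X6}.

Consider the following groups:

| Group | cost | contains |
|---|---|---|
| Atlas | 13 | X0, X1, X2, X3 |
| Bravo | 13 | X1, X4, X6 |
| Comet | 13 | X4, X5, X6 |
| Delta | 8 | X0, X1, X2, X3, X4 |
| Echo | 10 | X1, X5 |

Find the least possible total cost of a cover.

21

Comet, Delta together cover every element (Comet ∪ Delta = {X0, X1, X2, X3, X4, X5, X6}); total cost 13 + 8 = 21.
No covering selection has total cost below 21.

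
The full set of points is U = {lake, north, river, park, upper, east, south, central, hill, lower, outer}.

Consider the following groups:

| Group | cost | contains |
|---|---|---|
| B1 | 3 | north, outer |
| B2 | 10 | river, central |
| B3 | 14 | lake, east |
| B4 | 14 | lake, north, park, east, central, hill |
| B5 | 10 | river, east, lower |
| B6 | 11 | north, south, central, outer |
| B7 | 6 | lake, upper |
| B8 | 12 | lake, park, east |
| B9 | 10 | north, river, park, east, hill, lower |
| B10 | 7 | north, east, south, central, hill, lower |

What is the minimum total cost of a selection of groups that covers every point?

26

B1, B7, B9, B10 together cover every point (B1 ∪ B7 ∪ B9 ∪ B10 = {lake, north, river, park, upper, east, south, central, hill, lower, outer}); total cost 3 + 6 + 10 + 7 = 26.
No covering selection has total cost below 26.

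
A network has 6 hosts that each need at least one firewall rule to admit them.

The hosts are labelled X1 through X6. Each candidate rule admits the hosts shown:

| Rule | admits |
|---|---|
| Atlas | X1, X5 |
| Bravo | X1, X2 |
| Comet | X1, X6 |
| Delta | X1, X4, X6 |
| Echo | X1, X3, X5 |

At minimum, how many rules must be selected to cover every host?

3

Take {Bravo, Delta, Echo}. Their union is {X1, X2, X3, X4, X5, X6}, which is all 6 hosts.
Only Bravo contains X2, so Bravo is forced; the remaining 4 hosts need at least 2 more rules (each remaining rule adds at most 2) — so at least 3 rules are needed, and 3 is optimal.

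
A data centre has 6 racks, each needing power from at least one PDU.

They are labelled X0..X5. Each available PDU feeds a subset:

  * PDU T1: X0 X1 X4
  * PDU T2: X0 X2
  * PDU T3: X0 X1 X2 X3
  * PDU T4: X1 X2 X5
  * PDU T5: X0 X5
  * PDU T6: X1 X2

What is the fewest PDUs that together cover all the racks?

T1 and T3 and T4 together: T1 ∪ T3 ∪ T4 = {X0, X1, X2, X3, X4, X5} — every rack is covered.
Only T3 contains X3, so T3 is forced; the remaining 2 racks need at least 2 more PDUs (each remaining PDU adds at most 1) — so at least 3 PDUs are needed, and 3 is optimal.

3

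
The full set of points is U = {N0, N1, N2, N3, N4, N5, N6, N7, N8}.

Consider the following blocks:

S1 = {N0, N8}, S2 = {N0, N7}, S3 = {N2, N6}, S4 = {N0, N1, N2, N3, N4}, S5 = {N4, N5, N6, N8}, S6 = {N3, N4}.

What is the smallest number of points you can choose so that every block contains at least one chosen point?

3

The 3 points {N0, N2, N4} hit every block.
The blocks S1, S3, S6 are pairwise disjoint, so any hitting set needs a separate point for each — at least 3. Hence 3 is optimal.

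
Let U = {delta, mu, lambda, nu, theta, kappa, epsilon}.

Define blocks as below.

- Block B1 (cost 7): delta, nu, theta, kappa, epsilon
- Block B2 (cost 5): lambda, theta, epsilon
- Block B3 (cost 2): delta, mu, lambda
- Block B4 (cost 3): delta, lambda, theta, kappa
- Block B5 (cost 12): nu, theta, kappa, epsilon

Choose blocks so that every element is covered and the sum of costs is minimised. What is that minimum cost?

9

B1, B3 together cover every element (B1 ∪ B3 = {delta, mu, lambda, nu, theta, kappa, epsilon}); total cost 7 + 2 = 9.
The greedy pick B3, B4, B1 costs 12; no covering selection beats 9.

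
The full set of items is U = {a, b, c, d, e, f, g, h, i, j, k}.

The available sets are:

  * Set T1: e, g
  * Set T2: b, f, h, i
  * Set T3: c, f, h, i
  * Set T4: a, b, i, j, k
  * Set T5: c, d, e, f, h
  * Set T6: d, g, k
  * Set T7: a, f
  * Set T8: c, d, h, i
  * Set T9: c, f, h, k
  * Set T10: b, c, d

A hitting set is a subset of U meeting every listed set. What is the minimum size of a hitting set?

Take T = {d, e, f, j}. Each listed set contains at least one of these, so T is a hitting set of size 4.
No choice of 3 items meets every set, so 4 is the minimum.

4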